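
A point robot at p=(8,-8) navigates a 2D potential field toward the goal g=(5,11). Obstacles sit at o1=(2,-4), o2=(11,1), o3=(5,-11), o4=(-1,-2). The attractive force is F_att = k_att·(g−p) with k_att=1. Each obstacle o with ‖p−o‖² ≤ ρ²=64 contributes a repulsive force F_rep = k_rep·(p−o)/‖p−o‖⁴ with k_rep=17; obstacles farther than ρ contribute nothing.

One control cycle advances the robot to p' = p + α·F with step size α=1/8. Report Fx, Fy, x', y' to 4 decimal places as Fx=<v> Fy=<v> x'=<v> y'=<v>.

F_att = 1·(g−p) = 1·(-3,19) = (-3.0000,19.0000)
o1: d²=52 ≤ ρ²=64; F_rep = 17·(6,-4)/52² = (0.0377,-0.0251)
o2: d²=90 > ρ²=64 → inactive
o3: d²=18 ≤ ρ²=64; F_rep = 17·(3,3)/18² = (0.1574,0.1574)
o4: d²=117 > ρ²=64 → inactive
F = F_att + ΣF_rep = (-2.8049,19.1323)
p' = p + 1/8·F = (7.6494,-5.6085)

Fx=-2.8049 Fy=19.1323 x'=7.6494 y'=-5.6085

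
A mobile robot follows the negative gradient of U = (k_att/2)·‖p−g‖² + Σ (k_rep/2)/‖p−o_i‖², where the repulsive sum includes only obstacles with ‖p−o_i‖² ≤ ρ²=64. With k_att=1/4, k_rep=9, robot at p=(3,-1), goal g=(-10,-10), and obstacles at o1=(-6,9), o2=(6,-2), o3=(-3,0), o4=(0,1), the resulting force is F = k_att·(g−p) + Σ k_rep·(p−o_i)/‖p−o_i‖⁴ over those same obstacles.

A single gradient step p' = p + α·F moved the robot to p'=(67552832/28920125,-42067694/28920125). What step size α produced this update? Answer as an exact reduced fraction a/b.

F_att = 1/4·(g−p) = 1/4·(-13,-9) = (-3.2500,-2.2500)
o1: d²=181 > ρ²=64 → inactive
o2: d²=10 ≤ ρ²=64; F_rep = 9·(-3,1)/10² = (-0.2700,0.0900)
o3: d²=37 ≤ ρ²=64; F_rep = 9·(6,-1)/37² = (0.0394,-0.0066)
o4: d²=13 ≤ ρ²=64; F_rep = 9·(3,-2)/13² = (0.1598,-0.1065)
F = F_att + ΣF_rep = (-3.3208,-2.2731)
Δp = p'−p = (-0.6642,-0.4546); α = Δx/Fx = (-19207543/28920125) / (-19207543/5784025) = 1/5
check: Δy/Fy = (-13147569/28920125) / (-13147569/5784025) = 1/5 ✓

α = 1/5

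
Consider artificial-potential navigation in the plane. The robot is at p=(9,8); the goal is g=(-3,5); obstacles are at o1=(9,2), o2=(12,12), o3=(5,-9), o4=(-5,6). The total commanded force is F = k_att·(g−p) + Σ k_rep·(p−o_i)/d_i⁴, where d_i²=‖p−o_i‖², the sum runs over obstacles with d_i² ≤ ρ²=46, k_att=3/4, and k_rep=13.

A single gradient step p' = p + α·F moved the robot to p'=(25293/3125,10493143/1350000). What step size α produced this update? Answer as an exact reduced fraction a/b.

α = 1/10

F_att = 3/4·(g−p) = 3/4·(-12,-3) = (-9.0000,-2.2500)
o1: d²=36 ≤ ρ²=46; F_rep = 13·(0,6)/36² = (0.0000,0.0602)
o2: d²=25 ≤ ρ²=46; F_rep = 13·(-3,-4)/25² = (-0.0624,-0.0832)
o3: d²=305 > ρ²=46 → inactive
o4: d²=200 > ρ²=46 → inactive
F = F_att + ΣF_rep = (-9.0624,-2.2730)
Δp = p'−p = (-0.9062,-0.2273); α = Δx/Fx = (-2832/3125) / (-5664/625) = 1/10
check: Δy/Fy = (-306857/1350000) / (-306857/135000) = 1/10 ✓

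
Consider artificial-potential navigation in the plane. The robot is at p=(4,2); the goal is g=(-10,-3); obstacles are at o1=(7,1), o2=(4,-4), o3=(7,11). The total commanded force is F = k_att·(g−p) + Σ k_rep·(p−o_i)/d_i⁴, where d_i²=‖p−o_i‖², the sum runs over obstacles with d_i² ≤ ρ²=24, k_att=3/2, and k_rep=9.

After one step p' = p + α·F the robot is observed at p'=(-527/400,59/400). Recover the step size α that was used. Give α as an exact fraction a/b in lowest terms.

F_att = 3/2·(g−p) = 3/2·(-14,-5) = (-21.0000,-7.5000)
o1: d²=10 ≤ ρ²=24; F_rep = 9·(-3,1)/10² = (-0.2700,0.0900)
o2: d²=36 > ρ²=24 → inactive
o3: d²=90 > ρ²=24 → inactive
F = F_att + ΣF_rep = (-21.2700,-7.4100)
Δp = p'−p = (-5.3175,-1.8525); α = Δx/Fx = (-2127/400) / (-2127/100) = 1/4
check: Δy/Fy = (-741/400) / (-741/100) = 1/4 ✓

α = 1/4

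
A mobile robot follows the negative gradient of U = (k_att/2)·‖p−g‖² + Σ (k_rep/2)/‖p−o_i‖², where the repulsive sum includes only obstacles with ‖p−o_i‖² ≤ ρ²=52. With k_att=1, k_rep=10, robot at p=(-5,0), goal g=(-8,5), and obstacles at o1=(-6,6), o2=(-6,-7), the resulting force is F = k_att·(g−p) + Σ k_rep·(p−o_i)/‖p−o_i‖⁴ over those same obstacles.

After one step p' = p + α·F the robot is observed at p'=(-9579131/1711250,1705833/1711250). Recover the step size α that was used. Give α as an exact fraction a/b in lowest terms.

F_att = 1·(g−p) = 1·(-3,5) = (-3.0000,5.0000)
o1: d²=37 ≤ ρ²=52; F_rep = 10·(1,-6)/37² = (0.0073,-0.0438)
o2: d²=50 ≤ ρ²=52; F_rep = 10·(1,7)/50² = (0.0040,0.0280)
F = F_att + ΣF_rep = (-2.9887,4.9842)
Δp = p'−p = (-0.5977,0.9968); α = Δx/Fx = (-1022881/1711250) / (-1022881/342250) = 1/5
check: Δy/Fy = (1705833/1711250) / (1705833/342250) = 1/5 ✓

α = 1/5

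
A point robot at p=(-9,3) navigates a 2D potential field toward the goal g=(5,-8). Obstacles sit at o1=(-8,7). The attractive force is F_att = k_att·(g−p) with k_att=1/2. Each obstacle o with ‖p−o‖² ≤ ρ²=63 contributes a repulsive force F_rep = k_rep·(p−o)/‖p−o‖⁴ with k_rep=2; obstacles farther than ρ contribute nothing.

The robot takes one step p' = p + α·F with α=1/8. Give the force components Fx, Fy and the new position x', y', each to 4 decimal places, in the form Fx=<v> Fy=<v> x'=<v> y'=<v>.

Fx=6.9931 Fy=-5.5277 x'=-8.1259 y'=2.3090

F_att = 1/2·(g−p) = 1/2·(14,-11) = (7.0000,-5.5000)
o1: d²=17 ≤ ρ²=63; F_rep = 2·(-1,-4)/17² = (-0.0069,-0.0277)
F = F_att + ΣF_rep = (6.9931,-5.5277)
p' = p + 1/8·F = (-8.1259,2.3090)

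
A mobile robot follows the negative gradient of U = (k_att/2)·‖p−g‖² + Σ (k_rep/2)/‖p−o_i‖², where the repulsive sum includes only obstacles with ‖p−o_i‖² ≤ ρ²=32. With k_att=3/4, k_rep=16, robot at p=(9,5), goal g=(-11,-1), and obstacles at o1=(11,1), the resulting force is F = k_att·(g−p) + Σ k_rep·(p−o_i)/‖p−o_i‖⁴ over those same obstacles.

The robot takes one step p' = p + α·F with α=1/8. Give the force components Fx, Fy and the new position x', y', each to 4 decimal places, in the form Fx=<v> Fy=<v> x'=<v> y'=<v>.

F_att = 3/4·(g−p) = 3/4·(-20,-6) = (-15.0000,-4.5000)
o1: d²=20 ≤ ρ²=32; F_rep = 16·(-2,4)/20² = (-0.0800,0.1600)
F = F_att + ΣF_rep = (-15.0800,-4.3400)
p' = p + 1/8·F = (7.1150,4.4575)

Fx=-15.0800 Fy=-4.3400 x'=7.1150 y'=4.4575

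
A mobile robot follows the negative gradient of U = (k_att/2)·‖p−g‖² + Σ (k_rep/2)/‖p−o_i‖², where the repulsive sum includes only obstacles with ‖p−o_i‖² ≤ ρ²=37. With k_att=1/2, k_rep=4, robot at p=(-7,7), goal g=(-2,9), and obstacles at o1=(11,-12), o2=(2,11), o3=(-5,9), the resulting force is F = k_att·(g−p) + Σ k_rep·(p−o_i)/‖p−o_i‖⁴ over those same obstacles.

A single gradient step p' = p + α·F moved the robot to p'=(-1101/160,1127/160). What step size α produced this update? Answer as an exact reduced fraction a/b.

α = 1/20

F_att = 1/2·(g−p) = 1/2·(5,2) = (2.5000,1.0000)
o1: d²=685 > ρ²=37 → inactive
o2: d²=97 > ρ²=37 → inactive
o3: d²=8 ≤ ρ²=37; F_rep = 4·(-2,-2)/8² = (-0.1250,-0.1250)
F = F_att + ΣF_rep = (2.3750,0.8750)
Δp = p'−p = (0.1187,0.0437); α = Δx/Fx = (19/160) / (19/8) = 1/20
check: Δy/Fy = (7/160) / (7/8) = 1/20 ✓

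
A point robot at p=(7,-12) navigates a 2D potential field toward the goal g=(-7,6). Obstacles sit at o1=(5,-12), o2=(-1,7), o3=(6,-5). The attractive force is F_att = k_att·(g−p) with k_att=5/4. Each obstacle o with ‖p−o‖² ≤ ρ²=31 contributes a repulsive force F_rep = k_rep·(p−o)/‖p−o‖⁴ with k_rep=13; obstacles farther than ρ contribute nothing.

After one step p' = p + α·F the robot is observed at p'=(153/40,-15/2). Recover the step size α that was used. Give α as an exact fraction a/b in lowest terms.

α = 1/5

F_att = 5/4·(g−p) = 5/4·(-14,18) = (-17.5000,22.5000)
o1: d²=4 ≤ ρ²=31; F_rep = 13·(2,0)/4² = (1.6250,0.0000)
o2: d²=425 > ρ²=31 → inactive
o3: d²=50 > ρ²=31 → inactive
F = F_att + ΣF_rep = (-15.8750,22.5000)
Δp = p'−p = (-3.1750,4.5000); α = Δx/Fx = (-127/40) / (-127/8) = 1/5
check: Δy/Fy = (9/2) / (45/2) = 1/5 ✓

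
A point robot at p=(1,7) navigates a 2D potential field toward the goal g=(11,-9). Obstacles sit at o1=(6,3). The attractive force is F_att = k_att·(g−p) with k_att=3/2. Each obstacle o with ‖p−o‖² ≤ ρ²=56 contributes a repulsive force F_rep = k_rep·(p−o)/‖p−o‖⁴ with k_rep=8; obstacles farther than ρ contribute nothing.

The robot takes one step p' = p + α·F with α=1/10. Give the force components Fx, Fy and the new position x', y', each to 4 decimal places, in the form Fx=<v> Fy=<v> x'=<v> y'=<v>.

Fx=14.9762 Fy=-23.9810 x'=2.4976 y'=4.6019

F_att = 3/2·(g−p) = 3/2·(10,-16) = (15.0000,-24.0000)
o1: d²=41 ≤ ρ²=56; F_rep = 8·(-5,4)/41² = (-0.0238,0.0190)
F = F_att + ΣF_rep = (14.9762,-23.9810)
p' = p + 1/10·F = (2.4976,4.6019)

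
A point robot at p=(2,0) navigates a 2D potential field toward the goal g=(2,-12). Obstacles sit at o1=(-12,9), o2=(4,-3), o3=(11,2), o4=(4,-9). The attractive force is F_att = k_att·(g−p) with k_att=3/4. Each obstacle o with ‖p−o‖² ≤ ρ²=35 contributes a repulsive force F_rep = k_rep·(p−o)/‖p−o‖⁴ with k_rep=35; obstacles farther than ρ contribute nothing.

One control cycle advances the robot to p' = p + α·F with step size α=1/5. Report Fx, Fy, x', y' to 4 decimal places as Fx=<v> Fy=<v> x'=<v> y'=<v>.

F_att = 3/4·(g−p) = 3/4·(0,-12) = (0.0000,-9.0000)
o1: d²=277 > ρ²=35 → inactive
o2: d²=13 ≤ ρ²=35; F_rep = 35·(-2,3)/13² = (-0.4142,0.6213)
o3: d²=85 > ρ²=35 → inactive
o4: d²=85 > ρ²=35 → inactive
F = F_att + ΣF_rep = (-0.4142,-8.3787)
p' = p + 1/5·F = (1.9172,-1.6757)

Fx=-0.4142 Fy=-8.3787 x'=1.9172 y'=-1.6757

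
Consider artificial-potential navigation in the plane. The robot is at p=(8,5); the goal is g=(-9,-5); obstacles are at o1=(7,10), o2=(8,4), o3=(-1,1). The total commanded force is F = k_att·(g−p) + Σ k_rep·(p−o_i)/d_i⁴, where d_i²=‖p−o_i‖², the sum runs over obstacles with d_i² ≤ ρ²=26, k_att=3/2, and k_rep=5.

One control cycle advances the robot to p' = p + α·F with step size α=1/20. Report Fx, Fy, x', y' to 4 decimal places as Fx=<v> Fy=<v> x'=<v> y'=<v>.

Fx=-25.4926 Fy=-10.0370 x'=6.7254 y'=4.4982

F_att = 3/2·(g−p) = 3/2·(-17,-10) = (-25.5000,-15.0000)
o1: d²=26 ≤ ρ²=26; F_rep = 5·(1,-5)/26² = (0.0074,-0.0370)
o2: d²=1 ≤ ρ²=26; F_rep = 5·(0,1)/1² = (0.0000,5.0000)
o3: d²=97 > ρ²=26 → inactive
F = F_att + ΣF_rep = (-25.4926,-10.0370)
p' = p + 1/20·F = (6.7254,4.4982)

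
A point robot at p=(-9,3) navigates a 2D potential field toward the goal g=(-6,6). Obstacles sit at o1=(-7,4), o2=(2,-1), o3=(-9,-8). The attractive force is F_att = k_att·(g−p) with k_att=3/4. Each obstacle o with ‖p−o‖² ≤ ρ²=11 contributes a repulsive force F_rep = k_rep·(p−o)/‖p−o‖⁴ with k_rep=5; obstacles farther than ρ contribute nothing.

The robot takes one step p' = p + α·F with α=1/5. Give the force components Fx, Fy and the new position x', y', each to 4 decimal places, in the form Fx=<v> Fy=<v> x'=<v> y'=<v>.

Fx=1.8500 Fy=2.0500 x'=-8.6300 y'=3.4100

F_att = 3/4·(g−p) = 3/4·(3,3) = (2.2500,2.2500)
o1: d²=5 ≤ ρ²=11; F_rep = 5·(-2,-1)/5² = (-0.4000,-0.2000)
o2: d²=137 > ρ²=11 → inactive
o3: d²=121 > ρ²=11 → inactive
F = F_att + ΣF_rep = (1.8500,2.0500)
p' = p + 1/5·F = (-8.6300,3.4100)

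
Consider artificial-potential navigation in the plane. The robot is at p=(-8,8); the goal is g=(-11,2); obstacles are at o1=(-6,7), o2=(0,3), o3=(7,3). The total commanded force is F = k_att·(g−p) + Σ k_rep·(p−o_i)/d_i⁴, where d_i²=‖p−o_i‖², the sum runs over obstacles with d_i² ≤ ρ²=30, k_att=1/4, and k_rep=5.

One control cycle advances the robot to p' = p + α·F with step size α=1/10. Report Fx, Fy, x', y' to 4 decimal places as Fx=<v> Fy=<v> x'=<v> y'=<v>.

Fx=-1.1500 Fy=-1.3000 x'=-8.1150 y'=7.8700

F_att = 1/4·(g−p) = 1/4·(-3,-6) = (-0.7500,-1.5000)
o1: d²=5 ≤ ρ²=30; F_rep = 5·(-2,1)/5² = (-0.4000,0.2000)
o2: d²=89 > ρ²=30 → inactive
o3: d²=250 > ρ²=30 → inactive
F = F_att + ΣF_rep = (-1.1500,-1.3000)
p' = p + 1/10·F = (-8.1150,7.8700)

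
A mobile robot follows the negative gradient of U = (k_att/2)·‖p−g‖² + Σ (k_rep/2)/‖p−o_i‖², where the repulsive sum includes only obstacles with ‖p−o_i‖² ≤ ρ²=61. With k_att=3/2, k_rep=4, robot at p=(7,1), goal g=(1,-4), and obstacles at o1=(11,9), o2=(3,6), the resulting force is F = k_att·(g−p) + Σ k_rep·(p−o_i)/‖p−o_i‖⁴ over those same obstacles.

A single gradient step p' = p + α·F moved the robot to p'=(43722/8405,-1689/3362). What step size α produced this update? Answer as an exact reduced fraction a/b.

F_att = 3/2·(g−p) = 3/2·(-6,-5) = (-9.0000,-7.5000)
o1: d²=80 > ρ²=61 → inactive
o2: d²=41 ≤ ρ²=61; F_rep = 4·(4,-5)/41² = (0.0095,-0.0119)
F = F_att + ΣF_rep = (-8.9905,-7.5119)
Δp = p'−p = (-1.7981,-1.5024); α = Δx/Fx = (-15113/8405) / (-15113/1681) = 1/5
check: Δy/Fy = (-5051/3362) / (-25255/3362) = 1/5 ✓

α = 1/5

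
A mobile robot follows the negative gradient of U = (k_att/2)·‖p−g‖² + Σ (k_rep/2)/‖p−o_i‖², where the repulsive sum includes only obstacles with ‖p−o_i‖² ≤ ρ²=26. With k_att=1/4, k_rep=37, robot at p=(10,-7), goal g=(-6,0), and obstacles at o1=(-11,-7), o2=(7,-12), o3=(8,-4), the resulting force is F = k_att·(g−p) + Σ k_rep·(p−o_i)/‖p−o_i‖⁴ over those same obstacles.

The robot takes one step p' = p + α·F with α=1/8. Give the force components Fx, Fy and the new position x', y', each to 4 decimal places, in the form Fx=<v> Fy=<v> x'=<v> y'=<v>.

Fx=-3.5621 Fy=1.0932 x'=9.5547 y'=-6.8634

F_att = 1/4·(g−p) = 1/4·(-16,7) = (-4.0000,1.7500)
o1: d²=441 > ρ²=26 → inactive
o2: d²=34 > ρ²=26 → inactive
o3: d²=13 ≤ ρ²=26; F_rep = 37·(2,-3)/13² = (0.4379,-0.6568)
F = F_att + ΣF_rep = (-3.5621,1.0932)
p' = p + 1/8·F = (9.5547,-6.8634)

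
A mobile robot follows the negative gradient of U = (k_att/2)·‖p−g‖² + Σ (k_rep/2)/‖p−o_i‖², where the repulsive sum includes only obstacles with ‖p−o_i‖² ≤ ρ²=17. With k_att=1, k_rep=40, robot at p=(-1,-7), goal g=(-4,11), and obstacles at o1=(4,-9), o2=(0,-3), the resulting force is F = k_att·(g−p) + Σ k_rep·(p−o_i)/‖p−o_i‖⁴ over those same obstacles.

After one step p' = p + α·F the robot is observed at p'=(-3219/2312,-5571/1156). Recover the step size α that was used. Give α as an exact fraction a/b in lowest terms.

α = 1/8

F_att = 1·(g−p) = 1·(-3,18) = (-3.0000,18.0000)
o1: d²=29 > ρ²=17 → inactive
o2: d²=17 ≤ ρ²=17; F_rep = 40·(-1,-4)/17² = (-0.1384,-0.5536)
F = F_att + ΣF_rep = (-3.1384,17.4464)
Δp = p'−p = (-0.3923,2.1808); α = Δx/Fx = (-907/2312) / (-907/289) = 1/8
check: Δy/Fy = (2521/1156) / (5042/289) = 1/8 ✓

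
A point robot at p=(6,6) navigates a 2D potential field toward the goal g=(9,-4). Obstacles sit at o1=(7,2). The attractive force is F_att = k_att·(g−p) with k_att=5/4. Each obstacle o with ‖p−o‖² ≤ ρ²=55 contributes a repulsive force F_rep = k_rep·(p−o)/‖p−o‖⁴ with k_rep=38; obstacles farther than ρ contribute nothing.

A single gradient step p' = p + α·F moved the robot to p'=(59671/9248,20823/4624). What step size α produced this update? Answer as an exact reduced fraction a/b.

α = 1/8

F_att = 5/4·(g−p) = 5/4·(3,-10) = (3.7500,-12.5000)
o1: d²=17 ≤ ρ²=55; F_rep = 38·(-1,4)/17² = (-0.1315,0.5260)
F = F_att + ΣF_rep = (3.6185,-11.9740)
Δp = p'−p = (0.4523,-1.4968); α = Δx/Fx = (4183/9248) / (4183/1156) = 1/8
check: Δy/Fy = (-6921/4624) / (-6921/578) = 1/8 ✓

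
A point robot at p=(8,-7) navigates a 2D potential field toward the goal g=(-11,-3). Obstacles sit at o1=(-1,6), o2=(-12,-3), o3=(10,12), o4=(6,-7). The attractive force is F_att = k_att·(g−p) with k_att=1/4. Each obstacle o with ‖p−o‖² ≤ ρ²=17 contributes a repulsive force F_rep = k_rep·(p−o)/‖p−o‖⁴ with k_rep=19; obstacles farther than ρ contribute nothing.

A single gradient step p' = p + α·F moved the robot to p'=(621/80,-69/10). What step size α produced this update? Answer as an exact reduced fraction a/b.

α = 1/10

F_att = 1/4·(g−p) = 1/4·(-19,4) = (-4.7500,1.0000)
o1: d²=250 > ρ²=17 → inactive
o2: d²=416 > ρ²=17 → inactive
o3: d²=365 > ρ²=17 → inactive
o4: d²=4 ≤ ρ²=17; F_rep = 19·(2,0)/4² = (2.3750,0.0000)
F = F_att + ΣF_rep = (-2.3750,1.0000)
Δp = p'−p = (-0.2375,0.1000); α = Δx/Fx = (-19/80) / (-19/8) = 1/10
check: Δy/Fy = (1/10) / (1) = 1/10 ✓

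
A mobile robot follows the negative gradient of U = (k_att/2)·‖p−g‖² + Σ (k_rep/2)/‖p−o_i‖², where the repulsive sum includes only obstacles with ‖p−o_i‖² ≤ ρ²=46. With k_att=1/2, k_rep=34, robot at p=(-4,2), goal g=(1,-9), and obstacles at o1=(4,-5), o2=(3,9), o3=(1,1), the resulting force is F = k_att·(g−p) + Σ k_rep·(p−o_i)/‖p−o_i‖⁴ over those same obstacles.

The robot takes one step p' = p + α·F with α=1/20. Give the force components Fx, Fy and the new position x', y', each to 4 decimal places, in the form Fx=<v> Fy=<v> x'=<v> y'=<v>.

F_att = 1/2·(g−p) = 1/2·(5,-11) = (2.5000,-5.5000)
o1: d²=113 > ρ²=46 → inactive
o2: d²=98 > ρ²=46 → inactive
o3: d²=26 ≤ ρ²=46; F_rep = 34·(-5,1)/26² = (-0.2515,0.0503)
F = F_att + ΣF_rep = (2.2485,-5.4497)
p' = p + 1/20·F = (-3.8876,1.7275)

Fx=2.2485 Fy=-5.4497 x'=-3.8876 y'=1.7275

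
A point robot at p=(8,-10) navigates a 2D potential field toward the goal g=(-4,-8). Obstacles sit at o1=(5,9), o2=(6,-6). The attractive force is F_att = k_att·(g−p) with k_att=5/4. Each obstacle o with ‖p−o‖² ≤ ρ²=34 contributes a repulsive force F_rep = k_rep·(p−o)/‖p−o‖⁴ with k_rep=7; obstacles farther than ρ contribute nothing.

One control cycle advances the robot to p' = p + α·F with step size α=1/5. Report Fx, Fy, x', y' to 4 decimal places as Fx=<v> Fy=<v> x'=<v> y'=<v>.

F_att = 5/4·(g−p) = 5/4·(-12,2) = (-15.0000,2.5000)
o1: d²=370 > ρ²=34 → inactive
o2: d²=20 ≤ ρ²=34; F_rep = 7·(2,-4)/20² = (0.0350,-0.0700)
F = F_att + ΣF_rep = (-14.9650,2.4300)
p' = p + 1/5·F = (5.0070,-9.5140)

Fx=-14.9650 Fy=2.4300 x'=5.0070 y'=-9.5140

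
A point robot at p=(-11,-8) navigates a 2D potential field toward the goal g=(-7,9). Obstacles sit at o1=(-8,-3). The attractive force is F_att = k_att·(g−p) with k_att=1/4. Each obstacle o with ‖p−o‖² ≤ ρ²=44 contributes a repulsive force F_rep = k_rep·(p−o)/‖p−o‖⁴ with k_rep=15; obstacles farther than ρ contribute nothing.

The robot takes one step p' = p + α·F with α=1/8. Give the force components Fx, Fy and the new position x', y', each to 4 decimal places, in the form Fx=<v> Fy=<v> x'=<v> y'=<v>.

Fx=0.9611 Fy=4.1851 x'=-10.8799 y'=-7.4769

F_att = 1/4·(g−p) = 1/4·(4,17) = (1.0000,4.2500)
o1: d²=34 ≤ ρ²=44; F_rep = 15·(-3,-5)/34² = (-0.0389,-0.0649)
F = F_att + ΣF_rep = (0.9611,4.1851)
p' = p + 1/8·F = (-10.8799,-7.4769)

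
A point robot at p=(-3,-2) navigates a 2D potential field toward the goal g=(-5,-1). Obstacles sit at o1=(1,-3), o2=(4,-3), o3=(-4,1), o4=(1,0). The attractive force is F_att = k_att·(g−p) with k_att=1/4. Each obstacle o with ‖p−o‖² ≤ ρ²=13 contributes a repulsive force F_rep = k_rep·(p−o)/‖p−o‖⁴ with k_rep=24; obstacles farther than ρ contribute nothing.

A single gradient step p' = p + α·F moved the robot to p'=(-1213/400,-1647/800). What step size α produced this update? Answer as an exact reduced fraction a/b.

α = 1/8

F_att = 1/4·(g−p) = 1/4·(-2,1) = (-0.5000,0.2500)
o1: d²=17 > ρ²=13 → inactive
o2: d²=50 > ρ²=13 → inactive
o3: d²=10 ≤ ρ²=13; F_rep = 24·(1,-3)/10² = (0.2400,-0.7200)
o4: d²=20 > ρ²=13 → inactive
F = F_att + ΣF_rep = (-0.2600,-0.4700)
Δp = p'−p = (-0.0325,-0.0587); α = Δx/Fx = (-13/400) / (-13/50) = 1/8
check: Δy/Fy = (-47/800) / (-47/100) = 1/8 ✓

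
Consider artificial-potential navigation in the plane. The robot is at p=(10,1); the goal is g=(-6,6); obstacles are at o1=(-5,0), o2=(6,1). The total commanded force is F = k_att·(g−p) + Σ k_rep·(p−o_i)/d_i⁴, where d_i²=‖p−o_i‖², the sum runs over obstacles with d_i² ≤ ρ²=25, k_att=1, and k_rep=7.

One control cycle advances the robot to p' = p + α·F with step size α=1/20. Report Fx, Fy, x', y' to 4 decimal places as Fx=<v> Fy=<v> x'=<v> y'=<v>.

Fx=-15.8906 Fy=5.0000 x'=9.2055 y'=1.2500

F_att = 1·(g−p) = 1·(-16,5) = (-16.0000,5.0000)
o1: d²=226 > ρ²=25 → inactive
o2: d²=16 ≤ ρ²=25; F_rep = 7·(4,0)/16² = (0.1094,0.0000)
F = F_att + ΣF_rep = (-15.8906,5.0000)
p' = p + 1/20·F = (9.2055,1.2500)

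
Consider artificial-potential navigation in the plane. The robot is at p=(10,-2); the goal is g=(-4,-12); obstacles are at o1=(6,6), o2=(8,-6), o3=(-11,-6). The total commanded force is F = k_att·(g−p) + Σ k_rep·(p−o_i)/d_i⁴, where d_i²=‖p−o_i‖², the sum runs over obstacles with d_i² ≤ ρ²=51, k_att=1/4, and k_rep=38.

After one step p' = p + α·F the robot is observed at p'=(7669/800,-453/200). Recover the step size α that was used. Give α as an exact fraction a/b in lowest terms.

α = 1/8

F_att = 1/4·(g−p) = 1/4·(-14,-10) = (-3.5000,-2.5000)
o1: d²=80 > ρ²=51 → inactive
o2: d²=20 ≤ ρ²=51; F_rep = 38·(2,4)/20² = (0.1900,0.3800)
o3: d²=457 > ρ²=51 → inactive
F = F_att + ΣF_rep = (-3.3100,-2.1200)
Δp = p'−p = (-0.4138,-0.2650); α = Δx/Fx = (-331/800) / (-331/100) = 1/8
check: Δy/Fy = (-53/200) / (-53/25) = 1/8 ✓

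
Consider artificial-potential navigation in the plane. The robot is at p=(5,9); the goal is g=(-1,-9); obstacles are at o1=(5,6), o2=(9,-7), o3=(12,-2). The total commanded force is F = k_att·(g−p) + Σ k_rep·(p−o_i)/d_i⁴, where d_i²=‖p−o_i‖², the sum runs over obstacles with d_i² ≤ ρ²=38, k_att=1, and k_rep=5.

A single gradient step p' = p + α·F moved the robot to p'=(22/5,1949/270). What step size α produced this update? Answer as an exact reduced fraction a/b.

F_att = 1·(g−p) = 1·(-6,-18) = (-6.0000,-18.0000)
o1: d²=9 ≤ ρ²=38; F_rep = 5·(0,3)/9² = (0.0000,0.1852)
o2: d²=272 > ρ²=38 → inactive
o3: d²=170 > ρ²=38 → inactive
F = F_att + ΣF_rep = (-6.0000,-17.8148)
Δp = p'−p = (-0.6000,-1.7815); α = Δx/Fx = (-3/5) / (-6) = 1/10
check: Δy/Fy = (-481/270) / (-481/27) = 1/10 ✓

α = 1/10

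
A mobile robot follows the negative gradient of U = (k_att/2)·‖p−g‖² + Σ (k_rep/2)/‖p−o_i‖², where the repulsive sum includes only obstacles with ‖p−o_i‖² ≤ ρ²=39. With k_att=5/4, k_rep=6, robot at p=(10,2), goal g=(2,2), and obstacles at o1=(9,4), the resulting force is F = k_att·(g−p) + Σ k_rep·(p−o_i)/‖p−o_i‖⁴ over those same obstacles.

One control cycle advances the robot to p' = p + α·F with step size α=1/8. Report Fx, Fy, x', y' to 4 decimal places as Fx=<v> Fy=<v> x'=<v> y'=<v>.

F_att = 5/4·(g−p) = 5/4·(-8,0) = (-10.0000,0.0000)
o1: d²=5 ≤ ρ²=39; F_rep = 6·(1,-2)/5² = (0.2400,-0.4800)
F = F_att + ΣF_rep = (-9.7600,-0.4800)
p' = p + 1/8·F = (8.7800,1.9400)

Fx=-9.7600 Fy=-0.4800 x'=8.7800 y'=1.9400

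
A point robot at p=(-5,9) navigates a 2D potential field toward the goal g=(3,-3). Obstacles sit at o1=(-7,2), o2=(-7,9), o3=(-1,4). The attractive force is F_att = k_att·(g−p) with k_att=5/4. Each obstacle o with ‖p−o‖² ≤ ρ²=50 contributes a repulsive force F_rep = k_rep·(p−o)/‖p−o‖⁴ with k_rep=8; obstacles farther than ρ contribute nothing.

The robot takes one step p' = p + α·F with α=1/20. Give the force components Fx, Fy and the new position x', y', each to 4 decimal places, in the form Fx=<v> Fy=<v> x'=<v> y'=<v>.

F_att = 5/4·(g−p) = 5/4·(8,-12) = (10.0000,-15.0000)
o1: d²=53 > ρ²=50 → inactive
o2: d²=4 ≤ ρ²=50; F_rep = 8·(2,0)/4² = (1.0000,0.0000)
o3: d²=41 ≤ ρ²=50; F_rep = 8·(-4,5)/41² = (-0.0190,0.0238)
F = F_att + ΣF_rep = (10.9810,-14.9762)
p' = p + 1/20·F = (-4.4510,8.2512)

Fx=10.9810 Fy=-14.9762 x'=-4.4510 y'=8.2512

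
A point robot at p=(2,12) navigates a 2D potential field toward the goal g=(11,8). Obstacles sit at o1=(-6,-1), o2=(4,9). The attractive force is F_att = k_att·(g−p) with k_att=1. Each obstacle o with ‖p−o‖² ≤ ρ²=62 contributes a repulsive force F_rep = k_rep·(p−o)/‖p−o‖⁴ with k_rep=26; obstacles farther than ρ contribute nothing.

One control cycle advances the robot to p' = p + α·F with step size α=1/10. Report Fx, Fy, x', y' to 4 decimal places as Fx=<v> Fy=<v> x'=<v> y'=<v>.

Fx=8.6923 Fy=-3.5385 x'=2.8692 y'=11.6462

F_att = 1·(g−p) = 1·(9,-4) = (9.0000,-4.0000)
o1: d²=233 > ρ²=62 → inactive
o2: d²=13 ≤ ρ²=62; F_rep = 26·(-2,3)/13² = (-0.3077,0.4615)
F = F_att + ΣF_rep = (8.6923,-3.5385)
p' = p + 1/10·F = (2.8692,11.6462)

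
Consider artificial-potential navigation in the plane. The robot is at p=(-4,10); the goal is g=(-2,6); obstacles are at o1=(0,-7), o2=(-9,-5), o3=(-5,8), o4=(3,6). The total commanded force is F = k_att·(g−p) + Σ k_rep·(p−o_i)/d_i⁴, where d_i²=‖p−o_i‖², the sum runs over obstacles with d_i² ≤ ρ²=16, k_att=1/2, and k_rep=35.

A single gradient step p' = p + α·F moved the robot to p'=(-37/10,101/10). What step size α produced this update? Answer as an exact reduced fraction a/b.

F_att = 1/2·(g−p) = 1/2·(2,-4) = (1.0000,-2.0000)
o1: d²=305 > ρ²=16 → inactive
o2: d²=250 > ρ²=16 → inactive
o3: d²=5 ≤ ρ²=16; F_rep = 35·(1,2)/5² = (1.4000,2.8000)
o4: d²=65 > ρ²=16 → inactive
F = F_att + ΣF_rep = (2.4000,0.8000)
Δp = p'−p = (0.3000,0.1000); α = Δx/Fx = (3/10) / (12/5) = 1/8
check: Δy/Fy = (1/10) / (4/5) = 1/8 ✓

α = 1/8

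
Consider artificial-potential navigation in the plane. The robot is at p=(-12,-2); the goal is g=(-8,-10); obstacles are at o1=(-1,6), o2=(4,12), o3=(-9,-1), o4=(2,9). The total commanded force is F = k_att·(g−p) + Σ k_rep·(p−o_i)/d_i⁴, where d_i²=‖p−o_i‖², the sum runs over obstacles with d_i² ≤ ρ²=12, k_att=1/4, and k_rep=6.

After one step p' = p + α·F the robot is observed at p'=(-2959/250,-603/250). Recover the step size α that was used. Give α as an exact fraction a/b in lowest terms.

F_att = 1/4·(g−p) = 1/4·(4,-8) = (1.0000,-2.0000)
o1: d²=185 > ρ²=12 → inactive
o2: d²=452 > ρ²=12 → inactive
o3: d²=10 ≤ ρ²=12; F_rep = 6·(-3,-1)/10² = (-0.1800,-0.0600)
o4: d²=317 > ρ²=12 → inactive
F = F_att + ΣF_rep = (0.8200,-2.0600)
Δp = p'−p = (0.1640,-0.4120); α = Δx/Fx = (41/250) / (41/50) = 1/5
check: Δy/Fy = (-103/250) / (-103/50) = 1/5 ✓

α = 1/5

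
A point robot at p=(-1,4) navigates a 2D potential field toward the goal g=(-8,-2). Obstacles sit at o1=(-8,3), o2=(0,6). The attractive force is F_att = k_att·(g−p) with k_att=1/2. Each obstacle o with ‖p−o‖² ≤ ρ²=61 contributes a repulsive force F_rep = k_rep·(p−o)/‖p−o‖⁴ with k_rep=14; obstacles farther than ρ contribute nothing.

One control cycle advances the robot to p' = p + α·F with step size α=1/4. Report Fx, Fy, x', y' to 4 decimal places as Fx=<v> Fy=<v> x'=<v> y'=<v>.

F_att = 1/2·(g−p) = 1/2·(-7,-6) = (-3.5000,-3.0000)
o1: d²=50 ≤ ρ²=61; F_rep = 14·(7,1)/50² = (0.0392,0.0056)
o2: d²=5 ≤ ρ²=61; F_rep = 14·(-1,-2)/5² = (-0.5600,-1.1200)
F = F_att + ΣF_rep = (-4.0208,-4.1144)
p' = p + 1/4·F = (-2.0052,2.9714)

Fx=-4.0208 Fy=-4.1144 x'=-2.0052 y'=2.9714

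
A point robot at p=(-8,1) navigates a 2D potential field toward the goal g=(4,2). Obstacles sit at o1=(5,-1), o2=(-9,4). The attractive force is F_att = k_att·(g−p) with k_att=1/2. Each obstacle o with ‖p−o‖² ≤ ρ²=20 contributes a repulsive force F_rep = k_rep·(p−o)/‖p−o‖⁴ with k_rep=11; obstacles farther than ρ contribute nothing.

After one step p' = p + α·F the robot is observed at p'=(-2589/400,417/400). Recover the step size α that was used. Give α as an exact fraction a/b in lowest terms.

α = 1/4

F_att = 1/2·(g−p) = 1/2·(12,1) = (6.0000,0.5000)
o1: d²=173 > ρ²=20 → inactive
o2: d²=10 ≤ ρ²=20; F_rep = 11·(1,-3)/10² = (0.1100,-0.3300)
F = F_att + ΣF_rep = (6.1100,0.1700)
Δp = p'−p = (1.5275,0.0425); α = Δx/Fx = (611/400) / (611/100) = 1/4
check: Δy/Fy = (17/400) / (17/100) = 1/4 ✓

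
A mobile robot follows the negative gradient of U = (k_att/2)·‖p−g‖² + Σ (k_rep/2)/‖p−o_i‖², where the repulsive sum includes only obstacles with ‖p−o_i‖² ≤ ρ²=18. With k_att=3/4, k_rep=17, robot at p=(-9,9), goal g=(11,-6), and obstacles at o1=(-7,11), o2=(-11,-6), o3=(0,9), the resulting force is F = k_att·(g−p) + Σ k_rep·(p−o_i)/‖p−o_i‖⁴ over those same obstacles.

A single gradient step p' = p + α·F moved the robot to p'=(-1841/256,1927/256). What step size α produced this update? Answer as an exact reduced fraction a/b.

F_att = 3/4·(g−p) = 3/4·(20,-15) = (15.0000,-11.2500)
o1: d²=8 ≤ ρ²=18; F_rep = 17·(-2,-2)/8² = (-0.5312,-0.5312)
o2: d²=229 > ρ²=18 → inactive
o3: d²=81 > ρ²=18 → inactive
F = F_att + ΣF_rep = (14.4688,-11.7812)
Δp = p'−p = (1.8086,-1.4727); α = Δx/Fx = (463/256) / (463/32) = 1/8
check: Δy/Fy = (-377/256) / (-377/32) = 1/8 ✓

α = 1/8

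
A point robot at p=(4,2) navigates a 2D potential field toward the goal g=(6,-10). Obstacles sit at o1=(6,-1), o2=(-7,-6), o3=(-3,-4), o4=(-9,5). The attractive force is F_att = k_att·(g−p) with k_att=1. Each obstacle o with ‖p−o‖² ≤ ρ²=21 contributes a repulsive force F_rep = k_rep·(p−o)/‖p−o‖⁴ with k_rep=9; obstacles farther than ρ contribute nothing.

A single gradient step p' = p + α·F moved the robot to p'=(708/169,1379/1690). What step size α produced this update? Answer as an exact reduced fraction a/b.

F_att = 1·(g−p) = 1·(2,-12) = (2.0000,-12.0000)
o1: d²=13 ≤ ρ²=21; F_rep = 9·(-2,3)/13² = (-0.1065,0.1598)
o2: d²=185 > ρ²=21 → inactive
o3: d²=85 > ρ²=21 → inactive
o4: d²=178 > ρ²=21 → inactive
F = F_att + ΣF_rep = (1.8935,-11.8402)
Δp = p'−p = (0.1893,-1.1840); α = Δx/Fx = (32/169) / (320/169) = 1/10
check: Δy/Fy = (-2001/1690) / (-2001/169) = 1/10 ✓

α = 1/10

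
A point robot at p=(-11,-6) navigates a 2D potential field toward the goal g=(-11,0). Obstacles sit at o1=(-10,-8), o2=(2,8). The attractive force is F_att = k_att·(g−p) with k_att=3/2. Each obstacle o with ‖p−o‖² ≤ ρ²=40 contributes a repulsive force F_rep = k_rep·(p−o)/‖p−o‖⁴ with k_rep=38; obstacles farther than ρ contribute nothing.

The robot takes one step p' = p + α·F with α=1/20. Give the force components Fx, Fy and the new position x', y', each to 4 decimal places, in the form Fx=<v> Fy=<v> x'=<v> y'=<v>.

Fx=-1.5200 Fy=12.0400 x'=-11.0760 y'=-5.3980

F_att = 3/2·(g−p) = 3/2·(0,6) = (0.0000,9.0000)
o1: d²=5 ≤ ρ²=40; F_rep = 38·(-1,2)/5² = (-1.5200,3.0400)
o2: d²=365 > ρ²=40 → inactive
F = F_att + ΣF_rep = (-1.5200,12.0400)
p' = p + 1/20·F = (-11.0760,-5.3980)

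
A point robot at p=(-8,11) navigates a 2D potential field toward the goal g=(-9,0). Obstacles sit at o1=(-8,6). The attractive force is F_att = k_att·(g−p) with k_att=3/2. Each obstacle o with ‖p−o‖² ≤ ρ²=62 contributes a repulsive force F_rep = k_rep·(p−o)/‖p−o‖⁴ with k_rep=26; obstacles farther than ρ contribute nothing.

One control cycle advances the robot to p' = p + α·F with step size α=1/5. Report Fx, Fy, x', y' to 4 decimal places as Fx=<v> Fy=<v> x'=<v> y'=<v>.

Fx=-1.5000 Fy=-16.2920 x'=-8.3000 y'=7.7416

F_att = 3/2·(g−p) = 3/2·(-1,-11) = (-1.5000,-16.5000)
o1: d²=25 ≤ ρ²=62; F_rep = 26·(0,5)/25² = (0.0000,0.2080)
F = F_att + ΣF_rep = (-1.5000,-16.2920)
p' = p + 1/5·F = (-8.3000,7.7416)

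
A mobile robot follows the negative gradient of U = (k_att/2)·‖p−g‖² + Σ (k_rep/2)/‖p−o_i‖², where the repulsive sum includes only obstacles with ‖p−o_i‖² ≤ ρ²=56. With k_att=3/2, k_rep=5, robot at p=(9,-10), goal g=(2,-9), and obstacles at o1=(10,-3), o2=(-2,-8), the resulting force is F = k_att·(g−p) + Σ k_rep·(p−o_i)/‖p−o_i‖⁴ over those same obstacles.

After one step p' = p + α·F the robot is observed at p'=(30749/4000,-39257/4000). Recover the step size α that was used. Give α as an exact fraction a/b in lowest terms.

F_att = 3/2·(g−p) = 3/2·(-7,1) = (-10.5000,1.5000)
o1: d²=50 ≤ ρ²=56; F_rep = 5·(-1,-7)/50² = (-0.0020,-0.0140)
o2: d²=125 > ρ²=56 → inactive
F = F_att + ΣF_rep = (-10.5020,1.4860)
Δp = p'−p = (-1.3128,0.1857); α = Δx/Fx = (-5251/4000) / (-5251/500) = 1/8
check: Δy/Fy = (743/4000) / (743/500) = 1/8 ✓

α = 1/8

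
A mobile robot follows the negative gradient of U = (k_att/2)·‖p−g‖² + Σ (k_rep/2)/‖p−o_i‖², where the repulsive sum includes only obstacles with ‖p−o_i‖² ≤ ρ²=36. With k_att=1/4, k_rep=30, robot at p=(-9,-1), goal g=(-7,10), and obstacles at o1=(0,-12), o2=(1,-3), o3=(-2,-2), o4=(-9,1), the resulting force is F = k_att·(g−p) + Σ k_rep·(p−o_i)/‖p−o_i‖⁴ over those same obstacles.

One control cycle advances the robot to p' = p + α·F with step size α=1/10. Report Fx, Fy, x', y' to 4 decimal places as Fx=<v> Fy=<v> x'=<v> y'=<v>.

Fx=0.5000 Fy=-1.0000 x'=-8.9500 y'=-1.1000

F_att = 1/4·(g−p) = 1/4·(2,11) = (0.5000,2.7500)
o1: d²=202 > ρ²=36 → inactive
o2: d²=104 > ρ²=36 → inactive
o3: d²=50 > ρ²=36 → inactive
o4: d²=4 ≤ ρ²=36; F_rep = 30·(0,-2)/4² = (0.0000,-3.7500)
F = F_att + ΣF_rep = (0.5000,-1.0000)
p' = p + 1/10·F = (-8.9500,-1.1000)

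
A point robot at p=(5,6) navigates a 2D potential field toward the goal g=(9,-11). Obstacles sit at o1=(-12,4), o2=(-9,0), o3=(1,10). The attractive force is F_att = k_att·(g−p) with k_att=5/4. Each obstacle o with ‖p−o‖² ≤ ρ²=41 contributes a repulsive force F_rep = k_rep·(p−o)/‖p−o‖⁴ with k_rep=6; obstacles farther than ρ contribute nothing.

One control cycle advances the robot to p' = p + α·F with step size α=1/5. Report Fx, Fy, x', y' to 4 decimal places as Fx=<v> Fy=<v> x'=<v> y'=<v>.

F_att = 5/4·(g−p) = 5/4·(4,-17) = (5.0000,-21.2500)
o1: d²=293 > ρ²=41 → inactive
o2: d²=232 > ρ²=41 → inactive
o3: d²=32 ≤ ρ²=41; F_rep = 6·(4,-4)/32² = (0.0234,-0.0234)
F = F_att + ΣF_rep = (5.0234,-21.2734)
p' = p + 1/5·F = (6.0047,1.7453)

Fx=5.0234 Fy=-21.2734 x'=6.0047 y'=1.7453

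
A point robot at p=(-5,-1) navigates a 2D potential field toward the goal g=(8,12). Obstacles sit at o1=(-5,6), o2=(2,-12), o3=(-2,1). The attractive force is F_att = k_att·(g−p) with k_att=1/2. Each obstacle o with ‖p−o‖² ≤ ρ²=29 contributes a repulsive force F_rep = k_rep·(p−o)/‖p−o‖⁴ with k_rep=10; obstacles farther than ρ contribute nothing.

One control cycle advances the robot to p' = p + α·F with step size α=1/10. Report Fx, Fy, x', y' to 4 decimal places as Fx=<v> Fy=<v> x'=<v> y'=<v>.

Fx=6.3225 Fy=6.3817 x'=-4.3678 y'=-0.3618

F_att = 1/2·(g−p) = 1/2·(13,13) = (6.5000,6.5000)
o1: d²=49 > ρ²=29 → inactive
o2: d²=170 > ρ²=29 → inactive
o3: d²=13 ≤ ρ²=29; F_rep = 10·(-3,-2)/13² = (-0.1775,-0.1183)
F = F_att + ΣF_rep = (6.3225,6.3817)
p' = p + 1/10·F = (-4.3678,-0.3618)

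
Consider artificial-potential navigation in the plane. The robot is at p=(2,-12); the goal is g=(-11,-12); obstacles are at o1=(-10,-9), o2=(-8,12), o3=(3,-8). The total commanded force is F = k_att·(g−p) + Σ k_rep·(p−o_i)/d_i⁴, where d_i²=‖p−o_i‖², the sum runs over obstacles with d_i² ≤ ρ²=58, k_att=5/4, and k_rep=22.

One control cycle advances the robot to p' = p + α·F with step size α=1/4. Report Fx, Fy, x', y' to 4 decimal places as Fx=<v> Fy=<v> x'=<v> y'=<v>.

Fx=-16.3261 Fy=-0.3045 x'=-2.0815 y'=-12.0761

F_att = 5/4·(g−p) = 5/4·(-13,0) = (-16.2500,0.0000)
o1: d²=153 > ρ²=58 → inactive
o2: d²=676 > ρ²=58 → inactive
o3: d²=17 ≤ ρ²=58; F_rep = 22·(-1,-4)/17² = (-0.0761,-0.3045)
F = F_att + ΣF_rep = (-16.3261,-0.3045)
p' = p + 1/4·F = (-2.0815,-12.0761)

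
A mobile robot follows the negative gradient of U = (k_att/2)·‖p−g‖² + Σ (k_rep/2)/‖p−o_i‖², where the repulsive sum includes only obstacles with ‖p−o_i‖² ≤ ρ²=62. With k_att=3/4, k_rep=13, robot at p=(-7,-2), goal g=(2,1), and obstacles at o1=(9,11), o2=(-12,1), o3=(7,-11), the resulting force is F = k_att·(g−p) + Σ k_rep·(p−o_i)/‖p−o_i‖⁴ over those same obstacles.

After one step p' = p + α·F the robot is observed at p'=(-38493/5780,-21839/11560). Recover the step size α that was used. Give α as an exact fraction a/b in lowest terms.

α = 1/20

F_att = 3/4·(g−p) = 3/4·(9,3) = (6.7500,2.2500)
o1: d²=425 > ρ²=62 → inactive
o2: d²=34 ≤ ρ²=62; F_rep = 13·(5,-3)/34² = (0.0562,-0.0337)
o3: d²=277 > ρ²=62 → inactive
F = F_att + ΣF_rep = (6.8062,2.2163)
Δp = p'−p = (0.3403,0.1108); α = Δx/Fx = (1967/5780) / (1967/289) = 1/20
check: Δy/Fy = (1281/11560) / (1281/578) = 1/20 ✓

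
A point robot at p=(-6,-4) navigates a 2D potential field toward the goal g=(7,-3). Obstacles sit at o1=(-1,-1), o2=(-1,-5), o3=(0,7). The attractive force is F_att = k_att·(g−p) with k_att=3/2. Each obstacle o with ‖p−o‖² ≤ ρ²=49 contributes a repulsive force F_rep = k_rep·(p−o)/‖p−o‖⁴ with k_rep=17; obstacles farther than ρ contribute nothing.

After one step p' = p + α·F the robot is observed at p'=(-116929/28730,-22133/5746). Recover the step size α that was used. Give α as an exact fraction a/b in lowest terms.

F_att = 3/2·(g−p) = 3/2·(13,1) = (19.5000,1.5000)
o1: d²=34 ≤ ρ²=49; F_rep = 17·(-5,-3)/34² = (-0.0735,-0.0441)
o2: d²=26 ≤ ρ²=49; F_rep = 17·(-5,1)/26² = (-0.1257,0.0251)
o3: d²=157 > ρ²=49 → inactive
F = F_att + ΣF_rep = (19.3007,1.4810)
Δp = p'−p = (1.9301,0.1481); α = Δx/Fx = (55451/28730) / (55451/2873) = 1/10
check: Δy/Fy = (851/5746) / (4255/2873) = 1/10 ✓

α = 1/10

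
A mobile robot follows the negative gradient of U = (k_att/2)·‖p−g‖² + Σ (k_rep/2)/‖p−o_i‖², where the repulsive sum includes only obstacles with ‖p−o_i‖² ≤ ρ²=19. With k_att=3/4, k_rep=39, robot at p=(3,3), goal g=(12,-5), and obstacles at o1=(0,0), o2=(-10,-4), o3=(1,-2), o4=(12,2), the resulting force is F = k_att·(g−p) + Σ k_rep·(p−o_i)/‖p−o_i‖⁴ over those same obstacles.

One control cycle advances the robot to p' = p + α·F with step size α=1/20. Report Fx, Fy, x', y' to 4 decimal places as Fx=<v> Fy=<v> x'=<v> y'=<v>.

Fx=7.1111 Fy=-5.6389 x'=3.3556 y'=2.7181

F_att = 3/4·(g−p) = 3/4·(9,-8) = (6.7500,-6.0000)
o1: d²=18 ≤ ρ²=19; F_rep = 39·(3,3)/18² = (0.3611,0.3611)
o2: d²=218 > ρ²=19 → inactive
o3: d²=29 > ρ²=19 → inactive
o4: d²=82 > ρ²=19 → inactive
F = F_att + ΣF_rep = (7.1111,-5.6389)
p' = p + 1/20·F = (3.3556,2.7181)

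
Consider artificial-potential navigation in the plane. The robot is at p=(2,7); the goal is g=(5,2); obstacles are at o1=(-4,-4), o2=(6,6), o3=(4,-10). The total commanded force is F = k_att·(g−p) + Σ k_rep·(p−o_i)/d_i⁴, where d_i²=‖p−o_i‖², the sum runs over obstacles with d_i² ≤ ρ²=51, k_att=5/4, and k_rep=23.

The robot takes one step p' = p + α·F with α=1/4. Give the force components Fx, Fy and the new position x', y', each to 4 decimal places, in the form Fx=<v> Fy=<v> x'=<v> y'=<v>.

F_att = 5/4·(g−p) = 5/4·(3,-5) = (3.7500,-6.2500)
o1: d²=157 > ρ²=51 → inactive
o2: d²=17 ≤ ρ²=51; F_rep = 23·(-4,1)/17² = (-0.3183,0.0796)
o3: d²=293 > ρ²=51 → inactive
F = F_att + ΣF_rep = (3.4317,-6.1704)
p' = p + 1/4·F = (2.8579,5.4574)

Fx=3.4317 Fy=-6.1704 x'=2.8579 y'=5.4574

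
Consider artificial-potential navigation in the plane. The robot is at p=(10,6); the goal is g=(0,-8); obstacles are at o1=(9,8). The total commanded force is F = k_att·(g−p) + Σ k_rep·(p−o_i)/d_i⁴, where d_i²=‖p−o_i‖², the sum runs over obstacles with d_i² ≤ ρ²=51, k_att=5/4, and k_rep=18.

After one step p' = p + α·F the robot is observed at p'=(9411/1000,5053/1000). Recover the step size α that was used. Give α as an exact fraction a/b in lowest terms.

α = 1/20

F_att = 5/4·(g−p) = 5/4·(-10,-14) = (-12.5000,-17.5000)
o1: d²=5 ≤ ρ²=51; F_rep = 18·(1,-2)/5² = (0.7200,-1.4400)
F = F_att + ΣF_rep = (-11.7800,-18.9400)
Δp = p'−p = (-0.5890,-0.9470); α = Δx/Fx = (-589/1000) / (-589/50) = 1/20
check: Δy/Fy = (-947/1000) / (-947/50) = 1/20 ✓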